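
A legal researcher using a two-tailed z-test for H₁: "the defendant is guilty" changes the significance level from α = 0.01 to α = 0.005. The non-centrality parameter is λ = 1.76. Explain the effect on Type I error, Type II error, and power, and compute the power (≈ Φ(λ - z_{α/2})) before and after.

Decreasing α from 0.01 to 0.005:
• Type I error rate decreases (α is the Type I rate by definition).
• Critical value moves from z_{α/2} = 2.576 to 2.807, so power = Φ(λ - z_{α/2}) goes from Φ(1.76 - 2.576) = 0.207 to Φ(1.76 - 2.807) = 0.148.
• Type II error rate β = 1 - power therefore increases (0.793 → 0.852).
Appropriate when false positives are costly — here, convicting an innocent person.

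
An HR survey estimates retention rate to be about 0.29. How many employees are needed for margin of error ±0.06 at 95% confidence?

n = z²p(1-p)/E² = 1.96²×0.29×0.71/0.06² = 219.7 → n = 220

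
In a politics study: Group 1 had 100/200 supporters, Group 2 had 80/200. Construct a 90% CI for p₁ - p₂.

p̂₁ = 0.5, p̂₂ = 0.4. Difference = 0.1. CI = (0.019, 0.181)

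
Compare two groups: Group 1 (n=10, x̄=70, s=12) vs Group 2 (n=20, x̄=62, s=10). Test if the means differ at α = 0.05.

Pooled sp = 10.68. t = 1.933, df = 28. Critical t = ±2.048. Fail to reject H₀.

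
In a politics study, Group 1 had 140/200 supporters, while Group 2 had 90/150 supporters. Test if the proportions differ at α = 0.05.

p̂₁ = 0.7, p̂₂ = 0.6, pooled p̂ = 0.657. z = 1.95. Critical: ±1.96. Fail to reject H₀.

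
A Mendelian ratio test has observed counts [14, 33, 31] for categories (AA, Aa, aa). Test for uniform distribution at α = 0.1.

Expected = 26 each. χ² = Σ(O-E)²/E = 8.385. df = 2, critical value = 4.605. Reject H₀.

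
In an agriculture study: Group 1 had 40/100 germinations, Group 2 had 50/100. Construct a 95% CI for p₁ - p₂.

p̂₁ = 0.4, p̂₂ = 0.5. Difference = -0.1. CI = (-0.237, 0.037)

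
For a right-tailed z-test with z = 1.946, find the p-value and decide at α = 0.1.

p = P(Z > 1.946) = 1 - Φ(1.946) ≈ 0.0258. Since p < 0.1, reject H₀ (significant) at α = 0.1.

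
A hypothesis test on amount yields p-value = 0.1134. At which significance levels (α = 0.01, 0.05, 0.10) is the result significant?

p = 0.1134. Not significant at any of the given levels.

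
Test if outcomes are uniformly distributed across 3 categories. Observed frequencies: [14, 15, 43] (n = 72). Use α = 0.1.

Expected = 24 each. χ² = Σ(O-E)²/E = 22.583. df = 2, critical value = 4.605. Reject H₀.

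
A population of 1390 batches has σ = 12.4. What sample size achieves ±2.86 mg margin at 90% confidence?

Without FPC: n₀ = (1.645×12.4/2.86)² = 50.868. With FPC: n = n₀N/(n₀+N-1) = 49.1 → n = 50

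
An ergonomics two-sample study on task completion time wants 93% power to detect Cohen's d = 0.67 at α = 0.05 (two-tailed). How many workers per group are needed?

z_{α/2} = 1.96, z_β = Φ⁻¹(0.93) = 1.476. For medium effect (d = 0.67): n per group = 2(z_{α/2} + z_β)²/d² = 2(1.96 + 1.476)²/0.67² = 52.6 → 53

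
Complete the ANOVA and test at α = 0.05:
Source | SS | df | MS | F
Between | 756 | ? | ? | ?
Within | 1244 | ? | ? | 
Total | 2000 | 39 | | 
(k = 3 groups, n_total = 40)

df_between = 2, df_within = 37. MS_between = 378.0, MS_within = 33.62. F = 11.243, F_crit ≈ 3.252. Reject H₀.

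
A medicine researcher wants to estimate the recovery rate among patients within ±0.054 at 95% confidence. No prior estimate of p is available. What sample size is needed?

Conservative approach: use p = 0.5 (maximizes p(1-p) = 0.25). n = z²(0.25)/E² = 1.96²×0.25/0.054² = 329.4 → n = 330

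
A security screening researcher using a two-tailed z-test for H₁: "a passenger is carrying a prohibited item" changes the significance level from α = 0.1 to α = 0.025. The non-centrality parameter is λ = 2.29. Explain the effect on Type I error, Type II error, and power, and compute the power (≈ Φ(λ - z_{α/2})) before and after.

Decreasing α from 0.1 to 0.025:
• Type I error rate decreases (α is the Type I rate by definition).
• Critical value moves from z_{α/2} = 1.645 to 2.241, so power = Φ(λ - z_{α/2}) goes from Φ(2.29 - 1.645) = 0.741 to Φ(2.29 - 2.241) = 0.52.
• Type II error rate β = 1 - power therefore increases (0.259 → 0.48).
Appropriate when false positives are costly — here, detaining an innocent passenger — delay and inconvenience.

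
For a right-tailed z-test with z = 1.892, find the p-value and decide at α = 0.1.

p = P(Z > 1.892) = 1 - Φ(1.892) ≈ 0.0292. Since p < 0.1, reject H₀ (significant) at α = 0.1.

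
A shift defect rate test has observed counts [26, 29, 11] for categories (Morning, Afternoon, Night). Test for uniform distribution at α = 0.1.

Expected = 22 each. χ² = Σ(O-E)²/E = 8.455. df = 2, critical value = 4.605. Reject H₀.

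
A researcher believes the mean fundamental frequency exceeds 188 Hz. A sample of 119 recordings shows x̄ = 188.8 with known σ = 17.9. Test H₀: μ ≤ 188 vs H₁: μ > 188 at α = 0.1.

z = 0.488. Critical value: 1.28. Fail to reject H₀.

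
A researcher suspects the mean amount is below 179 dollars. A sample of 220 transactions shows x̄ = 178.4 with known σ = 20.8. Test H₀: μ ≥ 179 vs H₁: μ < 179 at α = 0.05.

z = -0.428. Critical value: -1.645. Fail to reject H₀.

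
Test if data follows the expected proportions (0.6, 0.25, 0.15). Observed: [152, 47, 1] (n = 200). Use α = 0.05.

Expected: [120.0, 50.0, 30.0]. χ² = 36.747. df = 2, critical = 5.991. Reject H₀.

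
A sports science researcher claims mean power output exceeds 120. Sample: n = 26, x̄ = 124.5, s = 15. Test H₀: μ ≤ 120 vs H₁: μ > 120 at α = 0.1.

t = (124.5 - 120)/(15/√26) = 1.53, df = 25. Critical t = 1.316. Reject H₀.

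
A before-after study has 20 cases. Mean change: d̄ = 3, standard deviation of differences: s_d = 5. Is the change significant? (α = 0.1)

t = d̄/(s_d/√n) = 3/(5/√20) = 2.683. df = 19, critical t = ±1.729. Reject H₀.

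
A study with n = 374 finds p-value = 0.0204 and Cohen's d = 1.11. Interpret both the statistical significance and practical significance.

Statistically significant (p = 0.0204 < 0.05). Cohen's d = 1.11 indicates a large effect size. Both statistical and practical significance should be considered.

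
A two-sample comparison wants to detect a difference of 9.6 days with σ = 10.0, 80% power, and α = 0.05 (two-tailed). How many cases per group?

n per group = 2(z_α/2 + z_β)²σ²/d² = 2×(1.96 + 0.84)²×10.0²/9.6² = 17.01 → n = 18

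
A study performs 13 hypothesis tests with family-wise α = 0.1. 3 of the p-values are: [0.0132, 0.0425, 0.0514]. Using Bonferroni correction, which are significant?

Bonferroni α = 0.1/13 = 0.00769. None of the given p-values are significant.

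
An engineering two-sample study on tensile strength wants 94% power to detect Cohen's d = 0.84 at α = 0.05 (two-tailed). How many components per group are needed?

z_{α/2} = 1.96, z_β = Φ⁻¹(0.94) = 1.555. For large effect (d = 0.84): n per group = 2(z_{α/2} + z_β)²/d² = 2(1.96 + 1.555)²/0.84² = 35.02 → 36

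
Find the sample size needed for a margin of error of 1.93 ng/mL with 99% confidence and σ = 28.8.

n = (z*σ/E)² = (2.576×28.8/1.93)² = 1477.6 → n = 1478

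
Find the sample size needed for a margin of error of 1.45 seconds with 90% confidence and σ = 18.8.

n = (z*σ/E)² = (1.645×18.8/1.45)² = 454.9 → n = 455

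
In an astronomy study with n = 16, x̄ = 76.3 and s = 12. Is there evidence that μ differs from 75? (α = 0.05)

t = (x̄ - μ₀)/(s/√n) = (76.3 - 75)/(12/√16) = 0.433. df = 15, critical t = ±2.131. Fail to reject H₀.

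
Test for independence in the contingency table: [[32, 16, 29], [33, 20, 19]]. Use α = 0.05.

χ² = 2.378. df = 2, critical = 5.991. Fail to reject H₀. No evidence of dependence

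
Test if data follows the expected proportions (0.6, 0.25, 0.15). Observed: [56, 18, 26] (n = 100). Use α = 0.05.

Expected: [60.0, 25.0, 15.0]. χ² = 10.293. df = 2, critical = 5.991. Reject H₀.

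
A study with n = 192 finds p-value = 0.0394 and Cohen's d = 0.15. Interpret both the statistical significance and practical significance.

Statistically significant (p = 0.0394 < 0.05). Cohen's d = 0.15 indicates a very small effect size. Both statistical and practical significance should be considered.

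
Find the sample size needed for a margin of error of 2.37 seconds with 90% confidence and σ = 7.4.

n = (z*σ/E)² = (1.645×7.4/2.37)² = 26.4 → n = 27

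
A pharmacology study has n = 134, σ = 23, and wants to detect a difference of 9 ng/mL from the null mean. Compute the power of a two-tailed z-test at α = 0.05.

SE = σ/√n = 23/√134 = 1.987. Non-centrality λ = d/SE = 9/1.987 = 4.53. Power ≈ Φ(λ - z_{α/2}) = Φ(4.53 - 1.96) = Φ(2.57) = 0.995.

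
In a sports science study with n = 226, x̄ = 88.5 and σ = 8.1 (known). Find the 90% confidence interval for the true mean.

CI = x̄ ± z*(σ/√n) = 88.5 ± 1.645(8.1/√226) = 88.5 ± 0.89 = (87.61, 89.39)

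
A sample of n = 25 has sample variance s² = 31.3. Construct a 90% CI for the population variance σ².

df = 24. χ²_{0.05} = 36.415, χ²_{0.95} = 13.848. CI for σ² = ((n-1)s²/χ²_{α/2}, (n-1)s²/χ²_{1-α/2}) = (24·31.3/36.415, 24·31.3/13.848) = (20.63, 54.25)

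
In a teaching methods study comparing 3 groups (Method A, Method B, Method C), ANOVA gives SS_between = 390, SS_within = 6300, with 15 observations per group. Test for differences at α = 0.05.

df_between = 2, df_within = 42. F = MS_between/MS_within = 195.0/150.0 = 1.3. F_crit ≈ 3.22. Fail to reject H₀.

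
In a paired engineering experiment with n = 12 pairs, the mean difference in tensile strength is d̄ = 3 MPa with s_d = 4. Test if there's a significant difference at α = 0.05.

t = d̄/(s_d/√n) = 3/(4/√12) = 2.598. df = 11, critical t = ±2.201. Reject H₀.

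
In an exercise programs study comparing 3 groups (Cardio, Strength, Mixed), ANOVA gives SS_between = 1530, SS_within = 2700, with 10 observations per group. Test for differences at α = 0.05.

df_between = 2, df_within = 27. F = MS_between/MS_within = 765.0/100.0 = 7.65. F_crit ≈ 3.354. Reject H₀. At least one mean differs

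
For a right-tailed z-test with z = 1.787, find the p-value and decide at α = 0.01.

p = P(Z > 1.787) = 1 - Φ(1.787) ≈ 0.037. Since p ≥ 0.01, fail to reject H₀ (not significant) at α = 0.01.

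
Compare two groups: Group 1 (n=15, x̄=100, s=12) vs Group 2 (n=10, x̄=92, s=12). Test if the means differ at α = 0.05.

Pooled sp = 12.0. t = 1.633, df = 23. Critical t = ±2.069. Fail to reject H₀.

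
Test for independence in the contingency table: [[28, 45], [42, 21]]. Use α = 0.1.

χ² = 10.851. df = 1, critical = 2.706. Reject H₀. Variables are dependent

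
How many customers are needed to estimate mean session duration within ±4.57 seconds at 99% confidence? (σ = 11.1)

n = (z*σ/E)² = (2.576×11.1/4.57)² = 39.1 → n = 40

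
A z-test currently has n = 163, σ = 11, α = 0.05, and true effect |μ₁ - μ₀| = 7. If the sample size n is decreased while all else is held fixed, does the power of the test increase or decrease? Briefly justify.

Power decreases: a smaller n inflates the standard error σ/√n, pulling the sampling distribution under H₁ back toward the critical value.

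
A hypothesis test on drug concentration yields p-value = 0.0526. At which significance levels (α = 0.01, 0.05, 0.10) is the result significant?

p = 0.0526. Significant at: α = 0.1.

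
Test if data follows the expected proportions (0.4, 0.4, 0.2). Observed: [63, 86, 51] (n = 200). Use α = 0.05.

Expected: [80.0, 80.0, 40.0]. χ² = 7.087. df = 2, critical = 5.991. Reject H₀.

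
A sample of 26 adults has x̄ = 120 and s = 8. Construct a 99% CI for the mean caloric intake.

CI = x̄ ± t*(s/√n) = 120 ± 2.787(8/√26) = (115.63, 124.37)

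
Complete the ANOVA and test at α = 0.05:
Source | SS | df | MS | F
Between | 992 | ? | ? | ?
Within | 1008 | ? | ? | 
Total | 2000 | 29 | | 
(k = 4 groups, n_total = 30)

df_between = 3, df_within = 26. MS_between = 330.67, MS_within = 38.77. F = 8.529, F_crit ≈ 2.975. Reject H₀.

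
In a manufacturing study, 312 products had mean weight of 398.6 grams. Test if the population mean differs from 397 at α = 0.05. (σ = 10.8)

z = (x̄ - μ₀)/(σ/√n) = (398.6 - 397)/(10.8/√312) = 2.617. Critical value: ±1.96. Since |2.617| > 1.96, Reject H₀.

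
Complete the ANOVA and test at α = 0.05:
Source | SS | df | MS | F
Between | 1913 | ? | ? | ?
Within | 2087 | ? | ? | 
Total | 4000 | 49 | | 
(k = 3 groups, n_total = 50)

df_between = 2, df_within = 47. MS_between = 956.5, MS_within = 44.4. F = 21.541, F_crit ≈ 3.195. Reject H₀.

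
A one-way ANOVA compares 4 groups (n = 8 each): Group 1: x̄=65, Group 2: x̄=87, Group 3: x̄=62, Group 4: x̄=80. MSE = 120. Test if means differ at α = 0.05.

Grand mean = 73.5. SS_between = 3432.0, MS_between = 1144.0. F = 9.533, F_crit ≈ 2.947. Reject H₀.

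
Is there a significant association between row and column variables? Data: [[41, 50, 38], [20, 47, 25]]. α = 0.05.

χ² = 3.92. df = 2, critical = 5.991. Fail to reject H₀. No evidence of dependence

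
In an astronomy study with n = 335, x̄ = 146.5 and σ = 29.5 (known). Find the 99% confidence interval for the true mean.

CI = x̄ ± z*(σ/√n) = 146.5 ± 2.576(29.5/√335) = 146.5 ± 4.15 = (142.35, 150.65)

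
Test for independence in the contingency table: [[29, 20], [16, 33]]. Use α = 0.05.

χ² = 6.944. df = 1, critical = 3.841. Reject H₀. Variables are dependent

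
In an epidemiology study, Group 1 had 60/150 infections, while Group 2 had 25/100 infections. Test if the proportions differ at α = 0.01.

p̂₁ = 0.4, p̂₂ = 0.25, pooled p̂ = 0.34. z = 2.453. Critical: ±2.576. Fail to reject H₀.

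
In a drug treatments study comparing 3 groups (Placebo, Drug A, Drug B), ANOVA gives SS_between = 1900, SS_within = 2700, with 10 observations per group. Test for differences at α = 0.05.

df_between = 2, df_within = 27. F = MS_between/MS_within = 950.0/100.0 = 9.5. F_crit ≈ 3.354. Reject H₀. At least one mean differs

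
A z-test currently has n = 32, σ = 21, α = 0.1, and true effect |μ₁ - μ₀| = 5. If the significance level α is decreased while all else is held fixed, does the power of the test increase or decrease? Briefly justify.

Power decreases: a smaller α raises the critical value, so less of the H₁ sampling distribution falls in the rejection region.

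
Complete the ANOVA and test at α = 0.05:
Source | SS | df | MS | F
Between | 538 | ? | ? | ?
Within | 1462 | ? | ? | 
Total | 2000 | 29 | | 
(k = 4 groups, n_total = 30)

df_between = 3, df_within = 26. MS_between = 179.33, MS_within = 56.23. F = 3.189, F_crit ≈ 2.975. Reject H₀.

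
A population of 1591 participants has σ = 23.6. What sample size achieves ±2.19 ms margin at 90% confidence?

Without FPC: n₀ = (1.645×23.6/2.19)² = 314.244. With FPC: n = n₀N/(n₀+N-1) = 262.6 → n = 263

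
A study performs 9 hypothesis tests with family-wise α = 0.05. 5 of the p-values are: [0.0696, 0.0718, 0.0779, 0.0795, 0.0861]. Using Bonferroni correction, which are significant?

Bonferroni α = 0.05/9 = 0.00556. None of the given p-values are significant.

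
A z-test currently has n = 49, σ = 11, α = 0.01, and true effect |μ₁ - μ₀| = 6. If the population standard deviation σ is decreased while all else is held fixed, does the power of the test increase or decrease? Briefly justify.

Power increases: a smaller σ shrinks the standard error σ/√n, moving the sampling distribution under H₁ further from the critical value.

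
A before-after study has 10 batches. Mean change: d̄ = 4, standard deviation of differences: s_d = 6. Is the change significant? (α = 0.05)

t = d̄/(s_d/√n) = 4/(6/√10) = 2.108. df = 9, critical t = ±2.262. Fail to reject H₀.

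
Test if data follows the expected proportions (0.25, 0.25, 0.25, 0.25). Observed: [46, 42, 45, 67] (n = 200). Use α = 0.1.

Expected: [50.0, 50.0, 50.0, 50.0]. χ² = 7.88. df = 3, critical = 6.251. Reject H₀.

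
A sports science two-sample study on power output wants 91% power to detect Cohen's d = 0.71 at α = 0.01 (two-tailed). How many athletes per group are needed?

z_{α/2} = 2.576, z_β = Φ⁻¹(0.91) = 1.341. For medium effect (d = 0.71): n per group = 2(z_{α/2} + z_β)²/d² = 2(2.576 + 1.341)²/0.71² = 60.9 → 61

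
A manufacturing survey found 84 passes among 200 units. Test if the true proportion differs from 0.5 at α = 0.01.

p̂ = 0.42, p₀ = 0.5. z = (p̂ - p₀)/√(p₀(1-p₀)/n) = -2.263. Critical: ±2.576. Fail to reject H₀.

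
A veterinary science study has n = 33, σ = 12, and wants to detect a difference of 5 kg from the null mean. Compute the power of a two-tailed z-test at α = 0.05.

SE = σ/√n = 12/√33 = 2.089. Non-centrality λ = d/SE = 5/2.089 = 2.394. Power ≈ Φ(λ - z_{α/2}) = Φ(2.394 - 1.96) = Φ(0.434) = 0.668.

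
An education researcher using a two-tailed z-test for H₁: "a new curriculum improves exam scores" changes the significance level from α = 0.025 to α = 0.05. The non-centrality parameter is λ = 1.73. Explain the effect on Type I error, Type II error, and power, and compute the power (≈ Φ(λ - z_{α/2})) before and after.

Increasing α from 0.025 to 0.05:
• Type I error rate increases (α is the Type I rate by definition).
• Critical value moves from z_{α/2} = 2.241 to 1.96, so power = Φ(λ - z_{α/2}) goes from Φ(1.73 - 2.241) = 0.305 to Φ(1.73 - 1.96) = 0.409.
• Type II error rate β = 1 - power therefore decreases (0.695 → 0.591).
Appropriate when false negatives are costly — here, keeping the old curriculum when the new one would have helped students.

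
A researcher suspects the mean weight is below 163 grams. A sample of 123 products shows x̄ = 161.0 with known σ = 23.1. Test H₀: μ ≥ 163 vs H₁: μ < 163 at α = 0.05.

z = -0.96. Critical value: -1.645. Fail to reject H₀.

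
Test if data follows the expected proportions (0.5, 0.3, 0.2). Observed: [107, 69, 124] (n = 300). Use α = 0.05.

Expected: [150.0, 90.0, 60.0]. χ² = 85.493. df = 2, critical = 5.991. Reject H₀.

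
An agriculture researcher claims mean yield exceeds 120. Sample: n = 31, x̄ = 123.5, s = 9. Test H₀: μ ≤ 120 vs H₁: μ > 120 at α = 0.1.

t = (123.5 - 120)/(9/√31) = 2.165, df = 30. Critical t = 1.31. Reject H₀.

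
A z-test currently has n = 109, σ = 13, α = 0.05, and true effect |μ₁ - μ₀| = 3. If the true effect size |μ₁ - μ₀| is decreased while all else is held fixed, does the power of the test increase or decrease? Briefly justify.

Power decreases: a smaller true effect decreases the non-centrality λ = |μ₁ - μ₀|/(σ/√n).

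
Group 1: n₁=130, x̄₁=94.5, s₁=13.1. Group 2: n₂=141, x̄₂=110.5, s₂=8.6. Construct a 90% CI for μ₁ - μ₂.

Difference = -16.0. SE = √(13.1²/130 + 8.6²/141) = 1.358. CI = (-18.23, -13.77)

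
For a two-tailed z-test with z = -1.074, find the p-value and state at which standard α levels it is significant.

p = 2·P(Z > |-1.074|) = 2·(1 - Φ(1.074)) ≈ 0.2828. Not significant at any standard level.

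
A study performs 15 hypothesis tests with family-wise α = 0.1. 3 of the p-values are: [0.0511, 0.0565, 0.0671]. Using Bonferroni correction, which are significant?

Bonferroni α = 0.1/15 = 0.00667. None of the given p-values are significant.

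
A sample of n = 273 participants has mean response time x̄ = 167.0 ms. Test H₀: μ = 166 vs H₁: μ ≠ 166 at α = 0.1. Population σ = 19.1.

z = (x̄ - μ₀)/(σ/√n) = (167.0 - 166)/(19.1/√273) = 0.865. Critical value: ±1.645. Since |0.865| ≤ 1.645, Fail to reject H₀.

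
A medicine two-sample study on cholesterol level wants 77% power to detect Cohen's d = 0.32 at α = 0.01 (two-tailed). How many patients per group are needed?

z_{α/2} = 2.576, z_β = Φ⁻¹(0.77) = 0.739. For small effect (d = 0.32): n per group = 2(z_{α/2} + z_β)²/d² = 2(2.576 + 0.739)²/0.32² = 214.6 → 215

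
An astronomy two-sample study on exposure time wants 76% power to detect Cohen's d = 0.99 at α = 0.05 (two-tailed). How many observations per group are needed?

z_{α/2} = 1.96, z_β = Φ⁻¹(0.76) = 0.706. For large effect (d = 0.99): n per group = 2(z_{α/2} + z_β)²/d² = 2(1.96 + 0.706)²/0.99² = 14.5 → 15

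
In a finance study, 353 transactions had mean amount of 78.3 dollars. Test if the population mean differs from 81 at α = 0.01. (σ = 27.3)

z = (x̄ - μ₀)/(σ/√n) = (78.3 - 81)/(27.3/√353) = -1.858. Critical value: ±2.576. Since |-1.858| ≤ 2.576, Fail to reject H₀.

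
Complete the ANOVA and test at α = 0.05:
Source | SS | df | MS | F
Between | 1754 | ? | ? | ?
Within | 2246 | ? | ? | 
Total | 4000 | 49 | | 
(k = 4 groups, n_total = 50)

df_between = 3, df_within = 46. MS_between = 584.67, MS_within = 48.83. F = 11.974, F_crit ≈ 2.807. Reject H₀.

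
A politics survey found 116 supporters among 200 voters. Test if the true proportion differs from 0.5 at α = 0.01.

p̂ = 0.58, p₀ = 0.5. z = (p̂ - p₀)/√(p₀(1-p₀)/n) = 2.263. Critical: ±2.576. Fail to reject H₀.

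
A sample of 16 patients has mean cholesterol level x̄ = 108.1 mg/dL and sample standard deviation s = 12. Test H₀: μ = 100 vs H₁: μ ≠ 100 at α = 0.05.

t = (x̄ - μ₀)/(s/√n) = (108.1 - 100)/(12/√16) = 2.7. df = 15, critical t = ±2.131. Reject H₀.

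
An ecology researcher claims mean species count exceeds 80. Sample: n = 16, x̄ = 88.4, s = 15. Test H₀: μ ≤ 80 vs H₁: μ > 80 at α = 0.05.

t = (88.4 - 80)/(15/√16) = 2.24, df = 15. Critical t = 1.753. Reject H₀.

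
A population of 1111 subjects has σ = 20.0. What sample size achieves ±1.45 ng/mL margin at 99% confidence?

Without FPC: n₀ = (2.576×20.0/1.45)² = 1262.454. With FPC: n = n₀N/(n₀+N-1) = 591.2 → n = 592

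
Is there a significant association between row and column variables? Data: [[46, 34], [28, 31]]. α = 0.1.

χ² = 1.376. df = 1, critical = 2.706. Fail to reject H₀. No evidence of dependence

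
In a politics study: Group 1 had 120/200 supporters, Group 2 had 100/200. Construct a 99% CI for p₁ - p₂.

p̂₁ = 0.6, p̂₂ = 0.5. Difference = 0.1. CI = (-0.028, 0.228)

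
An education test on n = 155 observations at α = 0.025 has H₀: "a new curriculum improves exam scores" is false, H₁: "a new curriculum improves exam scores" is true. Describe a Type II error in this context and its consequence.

Type II error: failing to reject H₀ when it is false — concluding that a new curriculum improves exam scores is not supported when in fact it is. Consequence: keeping the old curriculum when the new one would have helped students.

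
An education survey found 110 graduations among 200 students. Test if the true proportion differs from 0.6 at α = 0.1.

p̂ = 0.55, p₀ = 0.6. z = (p̂ - p₀)/√(p₀(1-p₀)/n) = -1.443. Critical: ±1.645. Fail to reject H₀.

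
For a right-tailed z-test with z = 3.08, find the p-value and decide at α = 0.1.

p = P(Z > 3.08) = 1 - Φ(3.08) ≈ 0.001. Since p < 0.1, reject H₀ (significant) at α = 0.1.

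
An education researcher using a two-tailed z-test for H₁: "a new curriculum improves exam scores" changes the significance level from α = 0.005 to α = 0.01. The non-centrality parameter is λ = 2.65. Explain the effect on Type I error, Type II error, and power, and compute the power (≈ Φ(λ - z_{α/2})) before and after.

Increasing α from 0.005 to 0.01:
• Type I error rate increases (α is the Type I rate by definition).
• Critical value moves from z_{α/2} = 2.807 to 2.576, so power = Φ(λ - z_{α/2}) goes from Φ(2.65 - 2.807) = 0.438 to Φ(2.65 - 2.576) = 0.529.
• Type II error rate β = 1 - power therefore decreases (0.562 → 0.471).
Appropriate when false negatives are costly — here, keeping the old curriculum when the new one would have helped students.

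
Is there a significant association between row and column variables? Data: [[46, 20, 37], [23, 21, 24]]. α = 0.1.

χ² = 3.442. df = 2, critical = 4.605. Fail to reject H₀. No evidence of dependence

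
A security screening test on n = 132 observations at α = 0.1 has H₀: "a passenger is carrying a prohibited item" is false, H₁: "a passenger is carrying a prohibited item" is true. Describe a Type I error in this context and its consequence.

Type I error: rejecting H₀ when it is true — concluding that a passenger is carrying a prohibited item when in fact it is not. Consequence: detaining an innocent passenger — delay and inconvenience.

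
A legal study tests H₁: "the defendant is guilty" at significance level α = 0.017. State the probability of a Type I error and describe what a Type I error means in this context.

P(Type I error) = α = 0.017. A Type I error is rejecting H₀ when H₀ is actually true (false positive) — here, concluding that the defendant is guilty when in fact this is not the case. Consequence: convicting an innocent person.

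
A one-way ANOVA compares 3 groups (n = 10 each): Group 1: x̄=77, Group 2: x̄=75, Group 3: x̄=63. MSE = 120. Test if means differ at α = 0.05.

Grand mean = 71.67. SS_between = 1146.67, MS_between = 573.33. F = 4.778, F_crit ≈ 3.354. Reject H₀.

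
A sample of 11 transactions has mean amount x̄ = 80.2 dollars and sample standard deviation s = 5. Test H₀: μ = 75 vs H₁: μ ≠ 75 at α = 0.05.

t = (x̄ - μ₀)/(s/√n) = (80.2 - 75)/(5/√11) = 3.449. df = 10, critical t = ±2.228. Reject H₀.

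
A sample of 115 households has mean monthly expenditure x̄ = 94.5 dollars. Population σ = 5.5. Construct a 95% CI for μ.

CI = x̄ ± z*(σ/√n) = 94.5 ± 1.96(5.5/√115) = 94.5 ± 1.01 = (93.49, 95.51)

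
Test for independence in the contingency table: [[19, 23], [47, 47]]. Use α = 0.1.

χ² = 0.264. df = 1, critical = 2.706. Fail to reject H₀. No evidence of dependence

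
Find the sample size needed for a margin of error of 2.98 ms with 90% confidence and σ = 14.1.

n = (z*σ/E)² = (1.645×14.1/2.98)² = 60.6 → n = 61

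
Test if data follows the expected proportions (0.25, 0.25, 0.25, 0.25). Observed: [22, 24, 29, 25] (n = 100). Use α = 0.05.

Expected: [25.0, 25.0, 25.0, 25.0]. χ² = 1.04. df = 3, critical = 7.815. Fail to reject H₀.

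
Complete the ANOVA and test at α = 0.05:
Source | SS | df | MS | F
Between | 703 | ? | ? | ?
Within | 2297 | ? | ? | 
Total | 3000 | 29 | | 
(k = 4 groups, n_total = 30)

df_between = 3, df_within = 26. MS_between = 234.33, MS_within = 88.35. F = 2.652, F_crit ≈ 2.975. Fail to reject H₀.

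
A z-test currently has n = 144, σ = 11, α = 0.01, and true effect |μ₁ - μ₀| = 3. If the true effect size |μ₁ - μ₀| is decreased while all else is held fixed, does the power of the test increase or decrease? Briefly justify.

Power decreases: a smaller true effect decreases the non-centrality λ = |μ₁ - μ₀|/(σ/√n).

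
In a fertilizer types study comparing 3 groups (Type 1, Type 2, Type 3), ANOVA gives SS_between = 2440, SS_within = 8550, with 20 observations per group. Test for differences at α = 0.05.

df_between = 2, df_within = 57. F = MS_between/MS_within = 1220.0/150.0 = 8.133. F_crit ≈ 3.159. Reject H₀. At least one mean differs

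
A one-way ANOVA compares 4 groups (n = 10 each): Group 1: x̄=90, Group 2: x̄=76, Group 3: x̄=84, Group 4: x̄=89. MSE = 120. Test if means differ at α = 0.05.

Grand mean = 84.75. SS_between = 1227.5, MS_between = 409.17. F = 3.41, F_crit ≈ 2.866. Reject H₀.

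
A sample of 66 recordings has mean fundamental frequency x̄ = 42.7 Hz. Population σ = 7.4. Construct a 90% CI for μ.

CI = x̄ ± z*(σ/√n) = 42.7 ± 1.645(7.4/√66) = 42.7 ± 1.5 = (41.2, 44.2)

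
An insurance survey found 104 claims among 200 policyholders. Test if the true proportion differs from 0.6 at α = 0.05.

p̂ = 0.52, p₀ = 0.6. z = (p̂ - p₀)/√(p₀(1-p₀)/n) = -2.309. Critical: ±1.96. Reject H₀.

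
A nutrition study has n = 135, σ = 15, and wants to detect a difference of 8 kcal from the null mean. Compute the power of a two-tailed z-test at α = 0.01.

SE = σ/√n = 15/√135 = 1.291. Non-centrality λ = d/SE = 8/1.291 = 6.197. Power ≈ Φ(λ - z_{α/2}) = Φ(6.197 - 2.576) = Φ(3.621) = 1.0.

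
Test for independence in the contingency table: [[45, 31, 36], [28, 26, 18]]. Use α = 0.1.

χ² = 1.786. df = 2, critical = 4.605. Fail to reject H₀. No evidence of dependence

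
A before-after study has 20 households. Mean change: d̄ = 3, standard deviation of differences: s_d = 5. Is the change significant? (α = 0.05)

t = d̄/(s_d/√n) = 3/(5/√20) = 2.683. df = 19, critical t = ±2.093. Reject H₀.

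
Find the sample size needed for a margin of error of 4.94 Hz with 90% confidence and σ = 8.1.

n = (z*σ/E)² = (1.645×8.1/4.94)² = 7.3 → n = 8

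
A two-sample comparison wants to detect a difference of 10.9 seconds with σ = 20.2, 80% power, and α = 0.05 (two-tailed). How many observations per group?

n per group = 2(z_α/2 + z_β)²σ²/d² = 2×(1.96 + 0.84)²×20.2²/10.9² = 53.9 → n = 54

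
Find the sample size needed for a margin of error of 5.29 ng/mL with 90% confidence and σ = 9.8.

n = (z*σ/E)² = (1.645×9.8/5.29)² = 9.3 → n = 10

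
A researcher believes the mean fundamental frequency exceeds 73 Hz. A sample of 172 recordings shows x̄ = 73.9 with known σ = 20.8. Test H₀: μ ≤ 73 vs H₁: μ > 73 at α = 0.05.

z = 0.567. Critical value: 1.645. Fail to reject H₀.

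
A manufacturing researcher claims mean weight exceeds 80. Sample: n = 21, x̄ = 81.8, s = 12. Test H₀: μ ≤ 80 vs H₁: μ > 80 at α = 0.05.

t = (81.8 - 80)/(12/√21) = 0.687, df = 20. Critical t = 1.725. Fail to reject H₀.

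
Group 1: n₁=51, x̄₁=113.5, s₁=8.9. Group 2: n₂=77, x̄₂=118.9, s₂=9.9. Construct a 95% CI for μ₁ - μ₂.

Difference = -5.4. SE = √(8.9²/51 + 9.9²/77) = 1.681. CI = (-8.69, -2.11)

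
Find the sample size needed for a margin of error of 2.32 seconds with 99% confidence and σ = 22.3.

n = (z*σ/E)² = (2.576×22.3/2.32)² = 613.1 → n = 614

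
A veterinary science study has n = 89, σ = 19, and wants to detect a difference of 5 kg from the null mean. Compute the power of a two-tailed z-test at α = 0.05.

SE = σ/√n = 19/√89 = 2.014. Non-centrality λ = d/SE = 5/2.014 = 2.483. Power ≈ Φ(λ - z_{α/2}) = Φ(2.483 - 1.96) = Φ(0.523) = 0.699.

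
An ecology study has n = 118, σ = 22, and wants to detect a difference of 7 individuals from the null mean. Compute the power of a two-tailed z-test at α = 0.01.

SE = σ/√n = 22/√118 = 2.025. Non-centrality λ = d/SE = 7/2.025 = 3.456. Power ≈ Φ(λ - z_{α/2}) = Φ(3.456 - 2.576) = Φ(0.88) = 0.811.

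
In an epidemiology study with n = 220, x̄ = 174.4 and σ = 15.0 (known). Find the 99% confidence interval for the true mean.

CI = x̄ ± z*(σ/√n) = 174.4 ± 2.576(15.0/√220) = 174.4 ± 2.61 = (171.79, 177.01)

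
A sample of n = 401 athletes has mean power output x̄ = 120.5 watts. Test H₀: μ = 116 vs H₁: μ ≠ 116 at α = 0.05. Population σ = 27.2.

z = (x̄ - μ₀)/(σ/√n) = (120.5 - 116)/(27.2/√401) = 3.313. Critical value: ±1.96. Since |3.313| > 1.96, Reject H₀.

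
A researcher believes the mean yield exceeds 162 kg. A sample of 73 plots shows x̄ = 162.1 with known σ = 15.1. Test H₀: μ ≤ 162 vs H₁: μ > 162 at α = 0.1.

z = 0.057. Critical value: 1.28. Fail to reject H₀.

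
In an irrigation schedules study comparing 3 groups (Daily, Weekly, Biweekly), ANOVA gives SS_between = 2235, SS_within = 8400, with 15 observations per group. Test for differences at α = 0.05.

df_between = 2, df_within = 42. F = MS_between/MS_within = 1117.5/200.0 = 5.588. F_crit ≈ 3.22. Reject H₀. At least one mean differs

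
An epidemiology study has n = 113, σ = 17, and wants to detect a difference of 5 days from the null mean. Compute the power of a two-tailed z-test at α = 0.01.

SE = σ/√n = 17/√113 = 1.599. Non-centrality λ = d/SE = 5/1.599 = 3.127. Power ≈ Φ(λ - z_{α/2}) = Φ(3.127 - 2.576) = Φ(0.551) = 0.709.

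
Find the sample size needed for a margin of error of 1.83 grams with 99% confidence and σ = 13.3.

n = (z*σ/E)² = (2.576×13.3/1.83)² = 350.5 → n = 351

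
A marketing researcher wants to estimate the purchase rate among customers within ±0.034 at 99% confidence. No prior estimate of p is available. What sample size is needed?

Conservative approach: use p = 0.5 (maximizes p(1-p) = 0.25). n = z²(0.25)/E² = 2.576²×0.25/0.034² = 1435.1 → n = 1436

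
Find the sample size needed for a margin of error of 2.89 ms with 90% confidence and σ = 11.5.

n = (z*σ/E)² = (1.645×11.5/2.89)² = 42.8 → n = 43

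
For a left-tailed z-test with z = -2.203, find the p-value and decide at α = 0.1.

p = P(Z < -2.203) = Φ(-2.203) ≈ 0.0138. Since p < 0.1, reject H₀ (significant) at α = 0.1.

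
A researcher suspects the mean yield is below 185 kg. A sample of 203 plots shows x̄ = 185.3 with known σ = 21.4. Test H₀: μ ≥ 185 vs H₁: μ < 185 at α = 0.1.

z = 0.2. Critical value: -1.28. Fail to reject H₀.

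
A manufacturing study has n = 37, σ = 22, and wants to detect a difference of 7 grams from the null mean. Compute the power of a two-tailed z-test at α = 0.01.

SE = σ/√n = 22/√37 = 3.617. Non-centrality λ = d/SE = 7/3.617 = 1.935. Power ≈ Φ(λ - z_{α/2}) = Φ(1.935 - 2.576) = Φ(-0.641) = 0.261.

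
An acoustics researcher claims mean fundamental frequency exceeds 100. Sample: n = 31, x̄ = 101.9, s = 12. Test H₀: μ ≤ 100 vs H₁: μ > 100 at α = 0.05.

t = (101.9 - 100)/(12/√31) = 0.882, df = 30. Critical t = 1.697. Fail to reject H₀.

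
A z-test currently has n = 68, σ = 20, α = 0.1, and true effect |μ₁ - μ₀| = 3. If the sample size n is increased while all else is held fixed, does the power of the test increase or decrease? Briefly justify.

Power increases: a larger n shrinks the standard error σ/√n, moving the sampling distribution under H₁ further from the critical value.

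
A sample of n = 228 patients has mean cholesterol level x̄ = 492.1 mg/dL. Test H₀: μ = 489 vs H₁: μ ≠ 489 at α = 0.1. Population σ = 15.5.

z = (x̄ - μ₀)/(σ/√n) = (492.1 - 489)/(15.5/√228) = 3.02. Critical value: ±1.645. Since |3.02| > 1.645, Reject H₀.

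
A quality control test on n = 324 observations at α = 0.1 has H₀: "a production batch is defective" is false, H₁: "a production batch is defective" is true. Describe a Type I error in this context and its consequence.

Type I error: rejecting H₀ when it is true — concluding that a production batch is defective when in fact it is not. Consequence: scrapping a good batch — wasted material and cost for no reason.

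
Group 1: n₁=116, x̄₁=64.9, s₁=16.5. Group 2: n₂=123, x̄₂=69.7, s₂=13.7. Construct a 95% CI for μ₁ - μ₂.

Difference = -4.8. SE = √(16.5²/116 + 13.7²/123) = 1.968. CI = (-8.66, -0.94)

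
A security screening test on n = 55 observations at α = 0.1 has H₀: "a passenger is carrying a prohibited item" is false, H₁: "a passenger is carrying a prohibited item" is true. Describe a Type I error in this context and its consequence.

Type I error: rejecting H₀ when it is true — concluding that a passenger is carrying a prohibited item when in fact it is not. Consequence: detaining an innocent passenger — delay and inconvenience.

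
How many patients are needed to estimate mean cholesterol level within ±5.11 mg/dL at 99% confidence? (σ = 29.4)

n = (z*σ/E)² = (2.576×29.4/5.11)² = 219.7 → n = 220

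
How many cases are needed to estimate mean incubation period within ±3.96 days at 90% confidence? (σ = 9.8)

n = (z*σ/E)² = (1.645×9.8/3.96)² = 16.6 → n = 17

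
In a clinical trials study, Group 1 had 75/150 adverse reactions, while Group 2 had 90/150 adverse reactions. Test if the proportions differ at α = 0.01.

p̂₁ = 0.5, p̂₂ = 0.6, pooled p̂ = 0.55. z = -1.741. Critical: ±2.576. Fail to reject H₀.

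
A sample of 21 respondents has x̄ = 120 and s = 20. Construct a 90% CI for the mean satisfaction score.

CI = x̄ ± t*(s/√n) = 120 ± 1.725(20/√21) = (112.47, 127.53)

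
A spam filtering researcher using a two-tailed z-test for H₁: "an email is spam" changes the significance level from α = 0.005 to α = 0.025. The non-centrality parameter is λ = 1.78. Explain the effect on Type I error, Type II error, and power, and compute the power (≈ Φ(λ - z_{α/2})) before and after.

Increasing α from 0.005 to 0.025:
• Type I error rate increases (α is the Type I rate by definition).
• Critical value moves from z_{α/2} = 2.807 to 2.241, so power = Φ(λ - z_{α/2}) goes from Φ(1.78 - 2.807) = 0.152 to Φ(1.78 - 2.241) = 0.322.
• Type II error rate β = 1 - power therefore decreases (0.848 → 0.678).
Appropriate when false negatives are costly — here, a spam email lands in the inbox.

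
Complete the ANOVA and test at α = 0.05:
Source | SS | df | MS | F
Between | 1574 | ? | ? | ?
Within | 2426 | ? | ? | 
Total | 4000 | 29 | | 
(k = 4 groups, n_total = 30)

df_between = 3, df_within = 26. MS_between = 524.67, MS_within = 93.31. F = 5.623, F_crit ≈ 2.975. Reject H₀.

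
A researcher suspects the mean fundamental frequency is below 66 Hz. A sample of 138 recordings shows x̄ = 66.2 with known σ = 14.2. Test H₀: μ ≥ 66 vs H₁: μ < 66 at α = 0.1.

z = 0.165. Critical value: -1.28. Fail to reject H₀.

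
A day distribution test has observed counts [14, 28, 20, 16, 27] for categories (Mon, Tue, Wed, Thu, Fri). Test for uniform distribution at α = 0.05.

Expected = 21 each. χ² = Σ(O-E)²/E = 7.619. df = 4, critical value = 9.488. Fail to reject H₀.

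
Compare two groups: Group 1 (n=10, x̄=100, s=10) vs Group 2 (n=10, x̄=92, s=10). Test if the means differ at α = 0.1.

Pooled sp = 10.0. t = 1.789, df = 18. Critical t = ±1.734. Reject H₀.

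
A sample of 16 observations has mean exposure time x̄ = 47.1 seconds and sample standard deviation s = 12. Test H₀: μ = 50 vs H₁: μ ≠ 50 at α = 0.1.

t = (x̄ - μ₀)/(s/√n) = (47.1 - 50)/(12/√16) = -0.967. df = 15, critical t = ±1.753. Fail to reject H₀.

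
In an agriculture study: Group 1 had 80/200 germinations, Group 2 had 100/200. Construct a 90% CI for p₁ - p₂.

p̂₁ = 0.4, p̂₂ = 0.5. Difference = -0.1. CI = (-0.181, -0.019)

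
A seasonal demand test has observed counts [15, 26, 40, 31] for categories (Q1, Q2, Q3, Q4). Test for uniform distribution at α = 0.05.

Expected = 28 each. χ² = Σ(O-E)²/E = 11.643. df = 3, critical value = 7.815. Reject H₀.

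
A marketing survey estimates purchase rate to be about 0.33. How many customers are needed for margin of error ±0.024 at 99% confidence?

n = z²p(1-p)/E² = 2.576²×0.33×0.67/0.024² = 2547.2 → n = 2548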